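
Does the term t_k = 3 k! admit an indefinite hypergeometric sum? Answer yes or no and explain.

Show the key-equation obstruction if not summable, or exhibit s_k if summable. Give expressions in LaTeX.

Step 1: r(k) = k + 1.
Normal form (A,B,C) = (k + 1, 1, 1).
Set up (k + 1)·f(k+1) − (1)·f(k) − (1) = 0.
From deg A=1, deg B=0, deg C=0: d=-1.
deg f ≤ -1 is impossible — no certificate.

No — t_k has no hypergeometric antidifference.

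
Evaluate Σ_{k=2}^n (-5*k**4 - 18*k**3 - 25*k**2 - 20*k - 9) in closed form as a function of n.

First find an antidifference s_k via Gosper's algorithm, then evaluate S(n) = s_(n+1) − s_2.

r(k) = (5*k**4 + 38*k**3 + 109*k**2 + 144*k + 77)/(5*k**4 + 18*k**3 + 25*k**2 + 20*k + 9) after simplifying.
So A=1 and B=1, with C=k**4 + 18*k**3/5 + 5*k**2 + 4*k + 9/5.
Key eq: (1)·f(k+1) = (1)·f(k) + (k**4 + 18*k**3/5 + 5*k**2 + 4*k + 9/5).
Bound: deg f ≤ 5.
Coefficient equations give f(k) = k*(k**4 + 2*k**3 + k**2 + 2*k + 3)/5.
Then R = B(k−1)f/C = k*(k**4 + 2*k**3 + k**2 + 2*k + 3)/(5*k**4 + 18*k**3 + 25*k**2 + 20*k + 9), so s_k = R(k)·t_k = k*(-k**4 - 2*k**3 - k**2 - 2*k - 3).
Verify: -5*k**4 - 18*k**3 - 25*k**2 - 20*k - 9 matches t_k.
Evaluate: s_(n+1) = -n**5 - 7*n**4 - 19*n**3 - 27*n**2 - 23*n - 9; subtract s_(2) = -86 ⇒ S(n) = -n**5 - 7*n**4 - 19*n**3 - 27*n**2 - 23*n + 77.

S(n) = -n**5 - 7*n**4 - 19*n**3 - 27*n**2 - 23*n + 77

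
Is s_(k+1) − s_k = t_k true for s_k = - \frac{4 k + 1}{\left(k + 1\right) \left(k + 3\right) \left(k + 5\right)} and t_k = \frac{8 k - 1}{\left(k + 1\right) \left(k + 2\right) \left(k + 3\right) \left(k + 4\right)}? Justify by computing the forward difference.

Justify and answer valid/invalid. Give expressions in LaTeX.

Invalid: residual \frac{3 \left(- 12 k^{2} - 56 k + 1\right)}{k^{6} + 21 k^{5} + 175 k^{4} + 735 k^{3} + 1624 k^{2} + 1764 k + 720} ≠ 0.

s_(k+1) = (-4*k - 5)/((k + 2)*(k + 4)*(k + 6))
s_(k+1) − s_k = (8*k**3 + 51*k**2 + 61*k - 27)/(k**6 + 21*k**5 + 175*k**4 + 735*k**3 + 1624*k**2 + 1764*k + 720)
(s_(k+1) − s_k) − t_k = 3*(-12*k**2 - 56*k + 1)/(k**6 + 21*k**5 + 175*k**4 + 735*k**3 + 1624*k**2 + 1764*k + 720)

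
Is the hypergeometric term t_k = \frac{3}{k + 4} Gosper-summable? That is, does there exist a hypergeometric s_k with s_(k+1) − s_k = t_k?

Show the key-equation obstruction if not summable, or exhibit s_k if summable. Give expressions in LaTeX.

No — key equation has no polynomial f.

The ratio is (k + 4)/(k + 5).
Normal form (A,B,C) = (k + 4, k + 5, 1).
f must satisfy (k + 4)·f(k+1) − (k + 4)·f(k) = 1.
Bound: deg f ≤ 0.
Put f(k) = c0: A·f(k+1) − B(k−1)·f(k) − C = -1; need -1 = 0 — inconsistent ⇒ no f, not summable.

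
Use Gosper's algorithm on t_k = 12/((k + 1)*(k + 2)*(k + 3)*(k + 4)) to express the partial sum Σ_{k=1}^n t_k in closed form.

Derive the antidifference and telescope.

S(n) = n*(n**2 + 9*n + 26)/(6*(n**3 + 9*n**2 + 26*n + 24))

The ratio is (k + 1)/(k + 5).
Take A(k)=k + 1, B(k)=k + 5, C(k)=1.
Key eq: (k + 1)·f(k+1) = (k + 4)·f(k) + (1).
Bound: deg f ≤ 3.
Solve for f: f(k) = k*(k**2 + 6*k + 11)/18 (degree 3 ≤ 3).
R(k) = B(k−1)·f(k)/C(k) = k*(k + 4)*(k**2 + 6*k + 11)/18; s_k = R·t_k = 2*k*(k**2 + 6*k + 11)/(3*(k + 1)*(k + 2)*(k + 3)).
Δs = 12/(k**4 + 10*k**3 + 35*k**2 + 50*k + 24), as required.
s_(n+1) = 2*(n**3 + 9*n**2 + 26*n + 18)/(3*(n**3 + 9*n**2 + 26*n + 24)) and s_(1) = 1/2, so S(n) = n*(n**2 + 9*n + 26)/(6*(n**3 + 9*n**2 + 26*n + 24)).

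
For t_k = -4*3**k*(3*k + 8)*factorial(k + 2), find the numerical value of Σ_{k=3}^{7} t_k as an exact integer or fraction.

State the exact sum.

Σ = -95234214240

Compute t_(k+1)/t_k: get 3*(k + 3)*(3*k + 11)/(3*k + 8).
So A=3*k + 9 and B=1, with C=k + 8/3.
Solve (3*k + 9)·f(k+1) − (1)·f(k) = k + 8/3.
d = 0 from the (1,0,1) case.
Match coefficients ⇒ f(k) = 1/3.
Certificate R = B(k−1)f/C = 1/(3*k + 8) gives s_k = -4*3**k*factorial(k + 2).
Check: Δs_k = -4*3**k*(3*k + 8)*factorial(k + 2). ✓
Evaluate s at k=8 and k=3: -95234227200 and -12960; difference -95234214240.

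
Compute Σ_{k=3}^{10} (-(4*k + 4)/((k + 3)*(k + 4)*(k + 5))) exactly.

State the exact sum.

Σ = -8/35

Ratio r(k) = (k + 2)*(k + 3)/((k + 1)*(k + 6)).
So A=k + 3 and B=k + 6, with C=k + 1.
Need (k + 3)·f(k+1) − (k + 5)·f(k) = k + 1.
From deg A=1, deg B=1, deg C=1: d=2.
Solving with deg f ≤ 2: f(k) = k*(k + 1)/6.
Then R = B(k−1)f/C = k*(k + 5)/6, so s_k = R(k)·t_k = -2*k*(k + 1)/(3*(k + 3)*(k + 4)).
Check: Δs_k = 4*(-k - 1)/(k**3 + 12*k**2 + 47*k + 60). ✓
Telescoping: Σ = s_(11) − s_(3) = -44/105 − (-4/21) = -8/35.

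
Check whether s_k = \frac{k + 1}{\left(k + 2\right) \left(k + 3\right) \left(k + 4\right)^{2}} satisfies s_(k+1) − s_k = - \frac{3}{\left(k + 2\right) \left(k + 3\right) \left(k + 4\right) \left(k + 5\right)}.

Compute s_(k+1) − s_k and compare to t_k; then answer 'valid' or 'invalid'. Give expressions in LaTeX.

s_(k+1) = (k + 2)/((k + 3)*(k + 4)*(k + 5)**2)
s_(k+1) − s_k = (-(k + 1)*(k + 5)**2 + (k + 2)**2*(k + 4))/((k + 2)*(k + 3)*(k + 4)**2*(k + 5)**2)
(s_(k+1) − s_k) − t_k = 3*(4*k + 17)/(k**6 + 23*k**5 + 217*k**4 + 1073*k**3 + 2926*k**2 + 4160*k + 2400)

Invalid: residual \frac{3 \left(4 k + 17\right)}{k^{6} + 23 k^{5} + 217 k^{4} + 1073 k^{3} + 2926 k^{2} + 4160 k + 2400} ≠ 0.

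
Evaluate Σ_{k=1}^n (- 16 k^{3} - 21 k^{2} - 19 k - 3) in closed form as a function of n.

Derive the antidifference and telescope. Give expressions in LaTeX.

S(n) = n \left(- 4 n^{3} - 15 n^{2} - 24 n - 16\right)

The ratio is (16*k**3 + 69*k**2 + 109*k + 59)/(16*k**3 + 21*k**2 + 19*k + 3).
Factor: A=1; B=1; C=k**3 + 21*k**2/16 + 19*k/16 + 3/16.
Key eq: (1)·f(k+1) = (1)·f(k) + (k**3 + 21*k**2/16 + 19*k/16 + 3/16).
d = 4 from the (0,0,3) case.
A polynomial solution: f(k) = k*(4*k**3 - k**2 + 3*k - 3)/16.
So s_k = (B(k−1)f/C)·t_k = (k*(4*k**3 - k**2 + 3*k - 3)/(16*k**3 + 21*k**2 + 19*k + 3))·t_k = k*(-4*k**3 + k**2 - 3*k + 3).
Δs = -16*k**3 - 21*k**2 - 19*k - 3, as required.
Telescope: S(n) = s_(n+1) − s_(1) = -4*n**4 - 15*n**3 - 24*n**2 - 16*n - 3 − (-3) = n*(-4*n**3 - 15*n**2 - 24*n - 16).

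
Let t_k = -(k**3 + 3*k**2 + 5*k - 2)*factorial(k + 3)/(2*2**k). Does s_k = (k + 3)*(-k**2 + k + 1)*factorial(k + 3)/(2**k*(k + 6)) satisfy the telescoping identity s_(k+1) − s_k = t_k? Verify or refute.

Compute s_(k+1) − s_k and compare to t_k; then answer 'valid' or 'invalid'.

Invalid: residual 3*(k**4 + 9*k**3 + 21*k**2 + 30*k - 10)*factorial(k + 3)/(2*2**k*(k + 6)*(k + 7)) ≠ 0.

s_(k+1) = -(k + 4)*(k**2 + k - 1)*factorial(k + 4)/(2*2**k*(k + 7))
s_(k+1) − s_k = -(k**5 + 13*k**4 + 59*k**3 + 126*k**2 + 94*k - 54)*factorial(k + 3)/(2*2**k*(k + 6)*(k + 7))
(s_(k+1) − s_k) − t_k = 3*(k**4 + 9*k**3 + 21*k**2 + 30*k - 10)*factorial(k + 3)/(2*2**k*(k + 6)*(k + 7))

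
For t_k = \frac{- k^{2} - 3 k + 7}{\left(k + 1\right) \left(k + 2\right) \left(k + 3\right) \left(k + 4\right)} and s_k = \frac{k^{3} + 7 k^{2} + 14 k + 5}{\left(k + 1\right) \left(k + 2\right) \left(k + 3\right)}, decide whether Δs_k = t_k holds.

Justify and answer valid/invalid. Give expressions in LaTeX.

valid; difference matches t_k

s_(k+1) = (14*k + (k + 1)**3 + 7*(k + 1)**2 + 19)/((k + 2)*(k + 3)*(k + 4))
s_(k+1) − s_k = (-k**2 - 3*k + 7)/(k**4 + 10*k**3 + 35*k**2 + 50*k + 24)
(s_(k+1) − s_k) − t_k = 0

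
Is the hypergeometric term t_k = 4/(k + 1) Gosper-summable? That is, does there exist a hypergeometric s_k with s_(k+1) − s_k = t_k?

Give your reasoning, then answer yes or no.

The ratio is (k + 1)/(k + 2).
So A=k + 1 and B=k + 2, with C=1.
Set up (k + 1)·f(k+1) − (k + 1)·f(k) − (1) = 0.
d = 0 from the (1,1,0) case.
Write f(k) = c0. Then LHS − RHS = -1, requiring -1 = 0: contradictory. No certificate.

No — t_k has no hypergeometric antidifference.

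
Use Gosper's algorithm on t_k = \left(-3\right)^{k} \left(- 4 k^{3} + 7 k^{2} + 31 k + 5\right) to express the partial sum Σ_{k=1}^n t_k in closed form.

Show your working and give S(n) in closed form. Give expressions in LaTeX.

S(n) = - 3 \left(-3\right)^{n} n^{3} + 3 \left(-3\right)^{n} n^{2} + 27 \left(-3\right)^{n} n + 9 \left(-3\right)^{n} - 9

Ratio r(k) = 3*(-4*k**3 - 5*k**2 + 33*k + 39)/(4*k**3 - 7*k**2 - 31*k - 5).
Normal form (A,B,C) = (-3, 1, k**3 - 7*k**2/4 - 31*k/4 - 5/4).
f must satisfy (-3)·f(k+1) − (1)·f(k) = k**3 - 7*k**2/4 - 31*k/4 - 5/4.
From deg A=0, deg B=0, deg C=3: d=3.
Solve for f: f(k) = -(k**3 - 4*k**2 - 4*k + 4)/4 (degree 3 ≤ 3).
Then R = B(k−1)f/C = -(k**3 - 4*k**2 - 4*k + 4)/(4*k**3 - 7*k**2 - 31*k - 5), so s_k = R(k)·t_k = (-3)**k*(k**3 - 4*k**2 - 4*k + 4).
Δs = (-3)**k*(-4*k**3 + 7*k**2 + 31*k + 5), as required.
Telescope: S(n) = s_(n+1) − s_(1) = (-3)**(n + 1)*(n**3 - n**2 - 9*n - 3) − (9) = -3*(-3)**n*n**3 + 3*(-3)**n*n**2 + 27*(-3)**n*n + 9*(-3)**n - 9.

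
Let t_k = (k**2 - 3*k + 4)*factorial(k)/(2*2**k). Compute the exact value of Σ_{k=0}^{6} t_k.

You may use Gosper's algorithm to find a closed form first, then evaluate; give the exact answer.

Σ = 321/2

Compute t_(k+1)/t_k: get (k**3 + k + 2)/(2*(k**2 - 3*k + 4)).
Normal form (A,B,C) = (k/2 + 1/2, 1, k**2 - 3*k + 4).
Set up (k/2 + 1/2)·f(k+1) − (1)·f(k) − (k**2 - 3*k + 4) = 0.
deg f ≤ 1 (via 1,0,2).
Match coefficients ⇒ f(k) = 2*(k - 3).
R(k) = B(k−1)·f(k)/C(k) = 2*(k - 3)/(k**2 - 3*k + 4); s_k = R·t_k = (k - 3)*factorial(k)/2**k.
s_(k+1) − s_k = (k**2 - 3*k + 4)*factorial(k)/(2*2**k) = t_k.
Telescoping: Σ = s_(7) − s_(0) = 315/2 − (-3) = 321/2.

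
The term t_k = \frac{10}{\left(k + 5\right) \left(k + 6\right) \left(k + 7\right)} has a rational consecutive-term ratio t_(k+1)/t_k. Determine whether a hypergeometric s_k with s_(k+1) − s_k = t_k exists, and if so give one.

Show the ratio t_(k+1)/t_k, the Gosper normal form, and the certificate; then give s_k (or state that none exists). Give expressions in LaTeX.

s_k = \frac{k \left(k + 11\right)}{6 \left(k + 5\right) \left(k + 6\right)}

Compute t_(k+1)/t_k: get (k + 5)/(k + 8).
Normal form (A,B,C) = (k + 5, k + 8, 1).
Need (k + 5)·f(k+1) − (k + 7)·f(k) = 1.
Bound: deg f ≤ 2.
Match coefficients ⇒ f(k) = k*(k + 11)/60.
R(k) = B(k−1)·f(k)/C(k) = k*(k + 7)*(k + 11)/60; s_k = R·t_k = k*(k + 11)/(6*(k + 5)*(k + 6)).
Δs = 10/(k**3 + 18*k**2 + 107*k + 210), as required.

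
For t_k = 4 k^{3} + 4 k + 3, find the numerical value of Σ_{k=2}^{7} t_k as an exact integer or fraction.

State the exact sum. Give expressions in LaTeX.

Compute t_(k+1)/t_k: get (4*k + 4*(k + 1)**3 + 7)/(4*k**3 + 4*k + 3).
Normal form (A,B,C) = (1, 1, k**3 + k + 3/4).
Set up (1)·f(k+1) − (1)·f(k) − (k**3 + k + 3/4) = 0.
Degrees (0,0,3) ⇒ d ≤ 4.
Coefficient equations give f(k) = k*(k**3 - 2*k**2 + 3*k + 1)/4.
R(k) = B(k−1)·f(k)/C(k) = k*(k**3 - 2*k**2 + 3*k + 1)/(4*k**3 + 4*k + 3); s_k = R·t_k = k*(k**3 - 2*k**2 + 3*k + 1).
Verify: 4*k**3 + 4*k + 3 matches t_k.
Σ_(k=2)^(7) t_k = s_(8) − s_(2) = 3272 − (14) = 3258.

Σ = 3258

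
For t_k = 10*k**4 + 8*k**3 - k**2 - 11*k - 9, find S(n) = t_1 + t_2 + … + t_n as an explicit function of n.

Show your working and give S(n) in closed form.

Step 1: r(k) = (10*k**4 + 48*k**3 + 83*k**2 + 51*k - 3)/(10*k**4 + 8*k**3 - k**2 - 11*k - 9).
Normal form (A,B,C) = (1, 1, k**4 + 4*k**3/5 - k**2/10 - 11*k/10 - 9/10).
Key eq: (1)·f(k+1) = (1)·f(k) + (k**4 + 4*k**3/5 - k**2/10 - 11*k/10 - 9/10).
Degrees (0,0,4) ⇒ d ≤ 5.
A polynomial solution: f(k) = k*(2*k**4 - 3*k**3 - k**2 - 3*k - 4)/10.
So s_k = (B(k−1)f/C)·t_k = (k*(2*k**4 - 3*k**3 - k**2 - 3*k - 4)/((k**2 + k + 1)*(10*k**2 - 2*k - 9)))·t_k = k*(2*k**4 - 3*k**3 - k**2 - 3*k - 4).
Check: Δs_k = 10*k**4 + 8*k**3 - k**2 - 11*k - 9. ✓
Evaluate: s_(n+1) = 2*n**5 + 7*n**4 + 7*n**3 - 4*n**2 - 15*n - 9; subtract s_(1) = -9 ⇒ S(n) = n*(2*n**4 + 7*n**3 + 7*n**2 - 4*n - 15).

S(n) = n*(2*n**4 + 7*n**3 + 7*n**2 - 4*n - 15)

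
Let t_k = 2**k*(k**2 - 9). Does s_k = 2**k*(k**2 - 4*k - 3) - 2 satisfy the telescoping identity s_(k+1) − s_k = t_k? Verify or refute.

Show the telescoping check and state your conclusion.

s_(k+1) = 2*2**k*(-4*k + (k + 1)**2 - 7) - 2
s_(k+1) − s_k = 2**k*(k**2 - 9)
(s_(k+1) − s_k) − t_k = 0

Valid: the claim telescopes to t_k.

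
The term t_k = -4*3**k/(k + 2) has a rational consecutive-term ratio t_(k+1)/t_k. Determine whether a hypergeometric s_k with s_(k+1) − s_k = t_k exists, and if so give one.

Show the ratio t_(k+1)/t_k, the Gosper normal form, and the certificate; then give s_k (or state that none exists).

no hypergeometric antidifference exists

Ratio r(k) = 3*(k + 2)/(k + 3).
Factor: A=3*k + 6; B=k + 3; C=1.
Solve (3*k + 6)·f(k+1) − (k + 2)·f(k) = 1.
From deg A=1, deg B=1, deg C=0: d=-1.
Bound -1 < 0, so the key equation has no polynomial solution.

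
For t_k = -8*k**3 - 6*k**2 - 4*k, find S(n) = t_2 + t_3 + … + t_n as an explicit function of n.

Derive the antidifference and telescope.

S(n) = -2*n**4 - 6*n**3 - 7*n**2 - 3*n + 18

Ratio r(k) = (4*k**3 + 15*k**2 + 20*k + 9)/(k*(4*k**2 + 3*k + 2)).
Normal form (A,B,C) = (1, 1, k**3 + 3*k**2/4 + k/2).
Set up (1)·f(k+1) − (1)·f(k) − (k**3 + 3*k**2/4 + k/2) = 0.
Degrees (0,0,3) ⇒ d ≤ 4.
Match coefficients ⇒ f(k) = k*(k - 1)*(2*k**2 + 1)/8.
Certificate R = B(k−1)f/C = (k - 1)*(2*k**2 + 1)/(2*(4*k**2 + 3*k + 2)) gives s_k = k*(-2*k**3 + 2*k**2 - k + 1).
Check: Δs_k = 2*k*(-4*k**2 - 3*k - 2). ✓
Σ_(k=2)^n t_k = s_(n+1) − s_(2) = (n*(-2*n**3 - 6*n**2 - 7*n - 3)) − (-18), i.e. -2*n**4 - 6*n**3 - 7*n**2 - 3*n + 18.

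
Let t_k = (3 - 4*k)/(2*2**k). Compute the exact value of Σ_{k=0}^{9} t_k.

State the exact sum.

r(k) = (4*k + 1)/(2*(4*k - 3)) after simplifying.
Normal form (A,B,C) = (1/2, 1, k - 3/4).
f must satisfy (1/2)·f(k+1) − (1)·f(k) = k - 3/4.
Degrees (0,0,1) ⇒ d ≤ 1.
Match coefficients ⇒ f(k) = -(4*k + 1)/2.
Get s_k = R·t_k = (4*k + 1)/2**k with R(k) = B(k−1)f(k)/C(k) = -2*(4*k + 1)/(4*k - 3).
Verify: (3 - 4*k)/(2*2**k) matches t_k.
Σ_(k=0)^(9) t_k = s_(10) − s_(0) = 41/1024 − (1) = -983/1024.

Σ = -983/1024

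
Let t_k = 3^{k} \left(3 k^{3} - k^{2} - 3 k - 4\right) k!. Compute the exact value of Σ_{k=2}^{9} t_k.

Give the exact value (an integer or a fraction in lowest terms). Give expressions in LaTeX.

Step 1: r(k) = 3*(3*k**4 + 11*k**3 + 12*k**2 - k - 5)/(3*k**3 - k**2 - 3*k - 4).
A = 3*k + 3, B = 1, C = k**3 - k**2/3 - k - 4/3.
Solve (3*k + 3)·f(k+1) − (1)·f(k) = k**3 - k**2/3 - k - 4/3.
Degrees (1,0,3) ⇒ d ≤ 2.
Solving with deg f ≤ 2: f(k) = (k**2 - 3*k + 1)/3.
Get s_k = R·t_k = 3**k*(k**2 - 3*k + 1)*factorial(k) with R(k) = B(k−1)f(k)/C(k) = (k**2 - 3*k + 1)/(3*k**3 - k**2 - 3*k - 4).
s_(k+1) − s_k = 3**k*(3*k**3 - k**2 - 3*k - 4)*factorial(k) = t_k.
Sum = s_(10) − s_(2); s_(10) = 15213667795200, s_(2) = -18 ⇒ 15213667795218.

Σ = 15213667795218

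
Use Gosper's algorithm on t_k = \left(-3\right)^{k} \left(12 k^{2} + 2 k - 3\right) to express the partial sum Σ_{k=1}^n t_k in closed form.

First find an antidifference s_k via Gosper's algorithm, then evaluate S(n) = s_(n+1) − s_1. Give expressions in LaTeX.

The ratio is 3*(-2*k - 12*(k + 1)**2 + 1)/(12*k**2 + 2*k - 3).
A = -3, B = 1, C = k**2 + k/6 - 1/4.
Solve (-3)·f(k+1) − (1)·f(k) = k**2 + k/6 - 1/4.
deg f ≤ 2 (via 0,0,2).
Solve for f: f(k) = -k*(3*k - 4)/12 (degree 2 ≤ 2).
Certificate R = B(k−1)f/C = -k*(3*k - 4)/(12*k**2 + 2*k - 3) gives s_k = (-3)**k*k*(4 - 3*k).
Check: Δs_k = (-3)**k*(12*k**2 + 2*k - 3). ✓
Σ_(k=1)^n t_k = s_(n+1) − s_(1) = ((-3)**(n + 1)*(-3*n**2 - 2*n + 1)) − (-3), i.e. 9*(-3)**n*n**2 + 6*(-3)**n*n - 3*(-3)**n + 3.

S(n) = 9 \left(-3\right)^{n} n^{2} + 6 \left(-3\right)^{n} n - 3 \left(-3\right)^{n} + 3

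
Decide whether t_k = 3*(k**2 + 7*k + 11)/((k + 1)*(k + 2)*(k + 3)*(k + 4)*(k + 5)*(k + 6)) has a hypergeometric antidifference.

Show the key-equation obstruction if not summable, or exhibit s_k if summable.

Yes. s_k = k*(k**2 + 9*k + 23)/(15*(k**3 + 9*k**2 + 23*k + 15)).

Step 1: r(k) = (k + 1)*(7*k + (k + 1)**2 + 18)/((k + 7)*(k**2 + 7*k + 11)).
Factor: A=k + 1; B=k + 7; C=k**2 + 7*k + 11.
Set up (k + 1)·f(k+1) − (k + 6)·f(k) − (k**2 + 7*k + 11) = 0.
Bound: deg f ≤ 5.
Solve for f: f(k) = k*(k + 2)*(k + 4)*(k**2 + 9*k + 23)/45 (degree 5 ≤ 5).
Certificate R = B(k−1)f/C = k*(k + 2)*(k + 4)*(k + 6)*(k**2 + 9*k + 23)/(45*(k**2 + 7*k + 11)) gives s_k = k*(k**2 + 9*k + 23)/(15*(k**3 + 9*k**2 + 23*k + 15)).
Verify: 3*(k**2 + 7*k + 11)/(k**6 + 21*k**5 + 175*k**4 + 735*k**3 + 1624*k**2 + 1764*k + 720) matches t_k.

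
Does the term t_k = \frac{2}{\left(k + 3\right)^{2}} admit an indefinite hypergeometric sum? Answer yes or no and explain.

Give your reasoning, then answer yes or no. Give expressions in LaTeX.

Step 1: r(k) = (k + 3)**2/(k + 4)**2.
So A=k**2 + 6*k + 9 and B=k**2 + 8*k + 16, with C=1.
f must satisfy (k**2 + 6*k + 9)·f(k+1) − (k**2 + 6*k + 9)·f(k) = 1.
d = 0 from the (2,2,0) case.
f = c0 ⇒ A·f(k+1) − B(k−1)·f(k) − C = -1. The system {-1 = 0} is inconsistent; no antidifference.

No — key equation has no polynomial f.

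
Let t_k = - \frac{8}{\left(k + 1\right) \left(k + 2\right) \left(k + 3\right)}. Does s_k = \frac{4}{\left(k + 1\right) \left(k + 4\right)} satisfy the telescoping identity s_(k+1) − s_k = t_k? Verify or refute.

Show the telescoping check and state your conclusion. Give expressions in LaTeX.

s_(k+1) = 4/((k + 2)*(k + 5))
s_(k+1) − s_k = 8*(-k - 3)/(k**4 + 12*k**3 + 49*k**2 + 78*k + 40)
(s_(k+1) − s_k) − t_k = 8*(3*k + 11)/(k**5 + 15*k**4 + 85*k**3 + 225*k**2 + 274*k + 120)

Invalid: residual \frac{8 \left(3 k + 11\right)}{k^{5} + 15 k^{4} + 85 k^{3} + 225 k^{2} + 274 k + 120} ≠ 0.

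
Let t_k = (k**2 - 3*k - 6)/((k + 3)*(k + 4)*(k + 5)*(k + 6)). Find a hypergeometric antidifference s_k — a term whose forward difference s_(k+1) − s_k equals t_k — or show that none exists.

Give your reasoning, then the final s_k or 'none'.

s_k = k*(k**2 - 48*k - 73)/(60*(k + 3)*(k + 4)*(k + 5))

r(k) = (k + 3)*(3*k - (k + 1)**2 + 9)/((k + 7)*(-k**2 + 3*k + 6)) after simplifying.
Factor: A=k + 3; B=k + 7; C=k**2 - 3*k - 6.
Solve (k + 3)·f(k+1) − (k + 6)·f(k) = k**2 - 3*k - 6.
From deg A=1, deg B=1, deg C=2: d=3.
A polynomial solution: f(k) = k*(k**2 - 48*k - 73)/60.
Get s_k = R·t_k = k*(k**2 - 48*k - 73)/(60*(k + 3)*(k + 4)*(k + 5)) with R(k) = B(k−1)f(k)/C(k) = k*(k + 6)*(k**2 - 48*k - 73)/(60*(k**2 - 3*k - 6)).
Verify: (k**2 - 3*k - 6)/(k**4 + 18*k**3 + 119*k**2 + 342*k + 360) matches t_k.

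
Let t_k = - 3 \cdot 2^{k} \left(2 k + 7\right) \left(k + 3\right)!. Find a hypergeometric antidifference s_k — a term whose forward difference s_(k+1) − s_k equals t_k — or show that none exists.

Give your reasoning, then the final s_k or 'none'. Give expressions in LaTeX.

s_k = - 3 \cdot 2^{k} \left(k + 3\right)!

The ratio is 2*(k + 4)*(2*k + 9)/(2*k + 7).
A = 2*k + 8, B = 1, C = k + 7/2.
Key eq: (2*k + 8)·f(k+1) = (1)·f(k) + (k + 7/2).
From deg A=1, deg B=0, deg C=1: d=0.
Solving with deg f ≤ 0: f(k) = 1/2.
Get s_k = R·t_k = -3*2**k*factorial(k + 3) with R(k) = B(k−1)f(k)/C(k) = 1/(2*k + 7).
Check: Δs_k = -3*2**k*(2*k + 7)*factorial(k + 3). ✓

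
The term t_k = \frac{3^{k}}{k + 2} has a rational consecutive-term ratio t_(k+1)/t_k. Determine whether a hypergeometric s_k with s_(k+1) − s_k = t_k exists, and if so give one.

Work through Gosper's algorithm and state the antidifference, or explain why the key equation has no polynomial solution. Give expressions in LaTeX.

Ratio r(k) = 3*(k + 2)/(k + 3).
Factor: A=3*k + 6; B=k + 3; C=1.
f must satisfy (3*k + 6)·f(k+1) − (k + 2)·f(k) = 1.
Bound: deg f ≤ -1.
Bound -1 < 0, so the key equation has no polynomial solution.

none — t_k is not Gosper-summable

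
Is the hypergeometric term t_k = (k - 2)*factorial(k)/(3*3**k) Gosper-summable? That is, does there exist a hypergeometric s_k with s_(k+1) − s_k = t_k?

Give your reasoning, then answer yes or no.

The ratio is (k**2 - 1)/(3*(k - 2)).
A = k/3 + 1/3, B = 1, C = k - 2.
Set up (k/3 + 1/3)·f(k+1) − (1)·f(k) − (k - 2) = 0.
Bound: deg f ≤ 0.
Coefficient equations give f(k) = 3.
R(k) = B(k−1)·f(k)/C(k) = 3/(k - 2); s_k = R·t_k = factorial(k)/3**k.
s_(k+1) − s_k = (k - 2)*factorial(k)/(3*3**k) = t_k.

Yes. s_k = factorial(k)/3**k.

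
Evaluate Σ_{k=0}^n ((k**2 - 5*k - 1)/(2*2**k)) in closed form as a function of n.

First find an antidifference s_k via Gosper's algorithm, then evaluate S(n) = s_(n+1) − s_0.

The ratio is (k**2 - 3*k - 5)/(2*(k**2 - 5*k - 1)).
So A=1/2 and B=1, with C=k**2 - 5*k - 1.
Set up (1/2)·f(k+1) − (1)·f(k) − (k**2 - 5*k - 1) = 0.
Degrees (0,0,2) ⇒ d ≤ 2.
Solve for f: f(k) = -2*(k**2 - 3*k - 3) (degree 2 ≤ 2).
R(k) = B(k−1)·f(k)/C(k) = -2*(k**2 - 3*k - 3)/(k**2 - 5*k - 1); s_k = R·t_k = (-k**2 + 3*k + 3)/2**k.
Δs = (k**2 - 5*k - 1)/(2*2**k), as required.
Σ_(k=0)^n t_k = s_(n+1) − s_(0) = (2**(-n - 1)*(-n**2 + n + 5)) − (3), i.e. (-6*2**n - n**2 + n + 5)/(2*2**n).

S(n) = (-6*2**n - n**2 + n + 5)/(2*2**n)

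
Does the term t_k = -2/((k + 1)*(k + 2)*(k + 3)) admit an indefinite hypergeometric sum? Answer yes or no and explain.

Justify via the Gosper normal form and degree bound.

Ratio r(k) = (k + 1)/(k + 4).
A = k + 1, B = k + 4, C = 1.
Key eq: (k + 1)·f(k+1) = (k + 3)·f(k) + (1).
From deg A=1, deg B=1, deg C=0: d=2.
Solving with deg f ≤ 2: f(k) = k*(k + 3)/4.
Certificate R = B(k−1)f/C = k*(k + 3)**2/4 gives s_k = k*(-k - 3)/(2*(k + 1)*(k + 2)).
Δs = -2/(k**3 + 6*k**2 + 11*k + 6), as required.

Yes. s_k = k*(-k - 3)/(2*(k + 1)*(k + 2)).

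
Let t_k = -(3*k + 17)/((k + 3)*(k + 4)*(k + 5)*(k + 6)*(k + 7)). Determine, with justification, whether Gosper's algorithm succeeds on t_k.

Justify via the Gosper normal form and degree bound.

Ratio r(k) = (k + 3)*(3*k + 20)/((k + 8)*(3*k + 17)).
Factor: A=k + 3; B=k + 8; C=k + 17/3.
Need (k + 3)·f(k+1) − (k + 7)·f(k) = k + 17/3.
Degrees (1,1,1) ⇒ d ≤ 4.
Solving with deg f ≤ 4: f(k) = k*(k + 5)*(k**2 + 13*k + 54)/216.
Get s_k = R·t_k = k*(-k**2 - 13*k - 54)/(72*(k**3 + 13*k**2 + 54*k + 72)) with R(k) = B(k−1)f(k)/C(k) = k*(k + 5)*(k + 7)*(k**2 + 13*k + 54)/(72*(3*k + 17)).
Check: Δs_k = (-3*k - 17)/(k**5 + 25*k**4 + 245*k**3 + 1175*k**2 + 2754*k + 2520). ✓

Yes. s_k = k*(-k**2 - 13*k - 54)/(72*(k**3 + 13*k**2 + 54*k + 72)).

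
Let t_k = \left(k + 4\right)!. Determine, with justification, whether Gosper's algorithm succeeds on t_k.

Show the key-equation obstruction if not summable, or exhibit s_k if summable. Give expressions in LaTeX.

r(k) = k + 5 after simplifying.
A = k + 5, B = 1, C = 1.
Solve (k + 5)·f(k+1) − (1)·f(k) = 1.
deg f ≤ -1 (via 1,0,0).
Negative degree bound (-1): no f exists, t_k not Gosper-summable.

No. Not Gosper-summable.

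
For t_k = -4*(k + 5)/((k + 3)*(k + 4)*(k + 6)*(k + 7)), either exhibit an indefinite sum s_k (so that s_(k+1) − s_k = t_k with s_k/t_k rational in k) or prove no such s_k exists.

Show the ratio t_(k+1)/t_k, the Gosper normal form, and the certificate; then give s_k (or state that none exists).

Compute t_(k+1)/t_k: get (k + 3)*(k + 6)**2/((k + 5)**2*(k + 8)).
Normal form (A,B,C) = (k + 3, k + 8, k**2 + 10*k + 25).
Set up (k + 3)·f(k+1) − (k + 7)·f(k) − (k**2 + 10*k + 25) = 0.
deg f ≤ 4 (via 1,1,2).
A polynomial solution: f(k) = k*(k + 4)*(k + 5)*(k + 9)/36.
Then R = B(k−1)f/C = k*(k + 4)*(k + 7)*(k + 9)/(36*(k + 5)), so s_k = R(k)·t_k = k*(-k - 9)/(9*(k**2 + 9*k + 18)).
s_(k+1) − s_k = 4*(-k - 5)/(k**4 + 20*k**3 + 145*k**2 + 450*k + 504) = t_k.

s_k = k*(-k - 9)/(9*(k**2 + 9*k + 18))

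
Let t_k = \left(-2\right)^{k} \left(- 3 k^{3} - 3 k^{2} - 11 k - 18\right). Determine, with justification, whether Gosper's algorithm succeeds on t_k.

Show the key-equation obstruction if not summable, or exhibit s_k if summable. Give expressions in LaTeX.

Ratio r(k) = 2*(-3*k**3 - 12*k**2 - 26*k - 35)/(3*k**3 + 3*k**2 + 11*k + 18).
A = -2, B = 1, C = k**3 + k**2 + 11*k/3 + 6.
Solve (-2)·f(k+1) − (1)·f(k) = k**3 + k**2 + 11*k/3 + 6.
From deg A=0, deg B=0, deg C=3: d=3.
Solving with deg f ≤ 3: f(k) = -(k**3 - k**2 + 3*k + 4)/3.
Certificate R = B(k−1)f/C = -(k**3 - k**2 + 3*k + 4)/(3*k**3 + 3*k**2 + 11*k + 18) gives s_k = (-2)**k*(k**3 - k**2 + 3*k + 4).
Verify: (-2)**k*(-3*k**3 - 3*k**2 - 11*k - 18) matches t_k.

Yes. s_k = \left(-2\right)^{k} \left(k^{3} - k^{2} + 3 k + 4\right).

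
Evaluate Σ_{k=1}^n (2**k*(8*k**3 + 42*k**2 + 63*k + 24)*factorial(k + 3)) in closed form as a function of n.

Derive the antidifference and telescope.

r(k) = 2*(8*k**4 + 98*k**3 + 435*k**2 + 821*k + 548)/(8*k**3 + 42*k**2 + 63*k + 24) after simplifying.
Factor: A=2*k + 8; B=1; C=k**3 + 21*k**2/4 + 63*k/8 + 3.
Key eq: (2*k + 8)·f(k+1) = (1)·f(k) + (k**3 + 21*k**2/4 + 63*k/8 + 3).
From deg A=1, deg B=0, deg C=3: d=2.
Match coefficients ⇒ f(k) = k*(4*k - 1)/8.
Certificate R = B(k−1)f/C = k*(4*k - 1)/(8*k**3 + 42*k**2 + 63*k + 24) gives s_k = 2**k*k*(4*k - 1)*factorial(k + 3).
Verify: 2**k*(8*k**3 + 42*k**2 + 63*k + 24)*factorial(k + 3) matches t_k.
Evaluate: s_(n+1) = 2**(n + 1)*(n + 1)*(4*n + 3)*factorial(n + 4); subtract s_(1) = 144 ⇒ S(n) = 8*2**n*n**2*factorial(n + 4) + 14*2**n*n*factorial(n + 4) + 6*2**n*factorial(n + 4) - 144.

S(n) = 8*2**n*n**2*factorial(n + 4) + 14*2**n*n*factorial(n + 4) + 6*2**n*factorial(n + 4) - 144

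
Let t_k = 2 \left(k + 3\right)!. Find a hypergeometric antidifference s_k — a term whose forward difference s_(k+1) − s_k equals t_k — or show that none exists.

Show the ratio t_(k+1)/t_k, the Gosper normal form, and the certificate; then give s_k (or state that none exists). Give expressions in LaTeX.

The ratio is k + 4.
So A=k + 4 and B=1, with C=1.
Key eq: (k + 4)·f(k+1) = (1)·f(k) + (1).
From deg A=1, deg B=0, deg C=0: d=-1.
deg f ≤ -1 is impossible — no certificate.

no hypergeometric antidifference exists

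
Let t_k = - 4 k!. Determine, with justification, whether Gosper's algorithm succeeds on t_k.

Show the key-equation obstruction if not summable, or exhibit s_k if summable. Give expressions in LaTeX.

No. Not Gosper-summable.

Ratio r(k) = k + 1.
A = k + 1, B = 1, C = 1.
Set up (k + 1)·f(k+1) − (1)·f(k) − (1) = 0.
From deg A=1, deg B=0, deg C=0: d=-1.
Bound -1 < 0, so the key equation has no polynomial solution.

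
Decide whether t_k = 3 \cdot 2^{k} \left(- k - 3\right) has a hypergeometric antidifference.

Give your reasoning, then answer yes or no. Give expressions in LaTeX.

Yes. s_k = 3 \cdot 2^{k} \left(- k - 1\right).

r(k) = 2*(k + 4)/(k + 3) after simplifying.
Normal form (A,B,C) = (2, 1, k + 3).
Need (2)·f(k+1) − (1)·f(k) = k + 3.
Bound: deg f ≤ 1.
Coefficient equations give f(k) = k + 1.
R(k) = B(k−1)·f(k)/C(k) = (k + 1)/(k + 3); s_k = R·t_k = 3*2**k*(-k - 1).
s_(k+1) − s_k = 3*2**k*(-k - 3) = t_k.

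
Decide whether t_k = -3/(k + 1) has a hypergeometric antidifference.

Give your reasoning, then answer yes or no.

No. Not Gosper-summable.

Step 1: r(k) = (k + 1)/(k + 2).
So A=k + 1 and B=k + 2, with C=1.
Set up (k + 1)·f(k+1) − (k + 1)·f(k) − (1) = 0.
d = 0 from the (1,1,0) case.
Put f(k) = c0: A·f(k+1) − B(k−1)·f(k) − C = -1; need -1 = 0 — inconsistent ⇒ no f, not summable.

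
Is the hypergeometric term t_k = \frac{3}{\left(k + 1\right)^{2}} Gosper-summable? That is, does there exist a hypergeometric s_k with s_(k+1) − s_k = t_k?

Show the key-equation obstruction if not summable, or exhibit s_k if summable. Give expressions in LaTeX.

No — t_k has no hypergeometric antidifference.

Step 1: r(k) = (k + 1)**2/(k + 2)**2.
Take A(k)=k**2 + 2*k + 1, B(k)=k**2 + 4*k + 4, C(k)=1.
Need (k**2 + 2*k + 1)·f(k+1) − (k**2 + 2*k + 1)·f(k) = 1.
deg f ≤ 0 (via 2,2,0).
Generic f = c0 gives residual -1; -1 = 0 cannot hold, so t_k is not Gosper-summable.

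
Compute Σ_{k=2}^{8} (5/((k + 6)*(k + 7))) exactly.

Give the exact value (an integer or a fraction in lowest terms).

r(k) = (k + 6)/(k + 8) after simplifying.
Take A(k)=k + 6, B(k)=k + 8, C(k)=1.
Need (k + 6)·f(k+1) − (k + 7)·f(k) = 1.
Degrees (1,1,0) ⇒ d ≤ 1.
Coefficient equations give f(k) = k/6.
Then R = B(k−1)f/C = k*(k + 7)/6, so s_k = R(k)·t_k = 5*k/(6*(k + 6)).
Verify: 5/(k**2 + 13*k + 42) matches t_k.
Sum = s_(9) − s_(2); s_(9) = 1/2, s_(2) = 5/24 ⇒ 7/24.

Σ = 7/24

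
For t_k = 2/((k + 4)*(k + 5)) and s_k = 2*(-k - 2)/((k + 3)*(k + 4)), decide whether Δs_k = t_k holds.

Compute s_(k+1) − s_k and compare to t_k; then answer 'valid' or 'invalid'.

Invalid: residual -4/(k**3 + 12*k**2 + 47*k + 60) ≠ 0.

s_(k+1) = 2*(-k - 3)/((k + 4)*(k + 5))
s_(k+1) − s_k = 2*(k + 1)/(k**3 + 12*k**2 + 47*k + 60)
(s_(k+1) − s_k) − t_k = -4/(k**3 + 12*k**2 + 47*k + 60)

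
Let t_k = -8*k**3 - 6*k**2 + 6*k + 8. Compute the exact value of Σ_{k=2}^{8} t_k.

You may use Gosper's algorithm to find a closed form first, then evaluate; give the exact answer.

r(k) = k*(4*k**2 + 15*k + 15)/(4*k**3 + 3*k**2 - 3*k - 4) after simplifying.
Take A(k)=1, B(k)=1, C(k)=k**3 + 3*k**2/4 - 3*k/4 - 1.
f must satisfy (1)·f(k+1) − (1)·f(k) = k**3 + 3*k**2/4 - 3*k/4 - 1.
deg f ≤ 4 (via 0,0,3).
A polynomial solution: f(k) = k*(k**3 - k**2 - 2*k - 2)/4.
R(k) = B(k−1)·f(k)/C(k) = k*(k**3 - k**2 - 2*k - 2)/((k - 1)*(4*k**2 + 7*k + 4)); s_k = R·t_k = 2*k*(-k**3 + k**2 + 2*k + 2).
Check: Δs_k = -8*k**3 - 6*k**2 + 6*k + 8. ✓
Evaluate s at k=9 and k=2: -11304 and 8; difference -11312.

Σ = -11312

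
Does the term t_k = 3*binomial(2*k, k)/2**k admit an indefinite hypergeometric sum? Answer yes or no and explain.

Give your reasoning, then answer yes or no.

No. Not Gosper-summable.

Ratio r(k) = (2*k + 1)/(k + 1).
Gosper form: A/B · C(k+1)/C(k) with A=2*k + 1, B=k + 1, C=1.
Need (2*k + 1)·f(k+1) − (k)·f(k) = 1.
Degrees (1,1,0) ⇒ d ≤ -1.
Negative degree bound (-1): no f exists, t_k not Gosper-summable.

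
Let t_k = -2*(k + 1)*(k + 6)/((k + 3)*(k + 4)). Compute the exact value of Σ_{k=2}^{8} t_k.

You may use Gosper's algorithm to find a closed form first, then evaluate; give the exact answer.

Σ = -63/5

t_(k+1)/t_k = (k + 2)*(k + 3)*(k + 7)/((k + 1)*(k + 5)*(k + 6)).
Normal form (A,B,C) = (k + 3, k + 5, k**2 + 7*k + 6).
Key eq: (k + 3)·f(k+1) = (k + 4)·f(k) + (k**2 + 7*k + 6).
From deg A=1, deg B=1, deg C=2: d=2.
Coefficient equations give f(k) = k*(k + 1).
Get s_k = R·t_k = 2*k*(-k - 1)/(k + 3) with R(k) = B(k−1)f(k)/C(k) = k*(k + 4)/(k + 6).
Check: Δs_k = 2*(-k**2 - 7*k - 6)/(k**2 + 7*k + 12). ✓
Sum = s_(9) − s_(2); s_(9) = -15, s_(2) = -12/5 ⇒ -63/5.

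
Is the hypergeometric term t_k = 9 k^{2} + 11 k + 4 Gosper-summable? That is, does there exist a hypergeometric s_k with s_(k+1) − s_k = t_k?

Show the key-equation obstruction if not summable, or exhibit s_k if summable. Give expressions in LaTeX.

The ratio is (9*k**2 + 29*k + 24)/(9*k**2 + 11*k + 4).
A = 1, B = 1, C = k**2 + 11*k/9 + 4/9.
Solve (1)·f(k+1) − (1)·f(k) = k**2 + 11*k/9 + 4/9.
Degrees (0,0,2) ⇒ d ≤ 3.
Solve for f: f(k) = k**2*(3*k + 1)/9 (degree 3 ≤ 3).
R(k) = B(k−1)·f(k)/C(k) = k**2*(3*k + 1)/(9*k**2 + 11*k + 4); s_k = R·t_k = k**2*(3*k + 1).
Δs = 9*k**2 + 11*k + 4, as required.

Yes. s_k = k^{2} \left(3 k + 1\right).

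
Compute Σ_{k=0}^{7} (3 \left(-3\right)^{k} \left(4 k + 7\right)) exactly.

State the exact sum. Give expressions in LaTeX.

t_(k+1)/t_k = 3*(-4*k - 11)/(4*k + 7).
Normal form (A,B,C) = (-3, 1, k + 7/4).
Need (-3)·f(k+1) − (1)·f(k) = k + 7/4.
deg f ≤ 1 (via 0,0,1).
A polynomial solution: f(k) = -(k + 1)/4.
R(k) = B(k−1)·f(k)/C(k) = -(k + 1)/(4*k + 7); s_k = R·t_k = (-3)**(k + 1)*(k + 1).
s_(k+1) − s_k = 3*(-3)**k*(4*k + 7) = t_k.
Σ_(k=0)^(7) t_k = s_(8) − s_(0) = -177147 − (-3) = -177144.

Σ = -177144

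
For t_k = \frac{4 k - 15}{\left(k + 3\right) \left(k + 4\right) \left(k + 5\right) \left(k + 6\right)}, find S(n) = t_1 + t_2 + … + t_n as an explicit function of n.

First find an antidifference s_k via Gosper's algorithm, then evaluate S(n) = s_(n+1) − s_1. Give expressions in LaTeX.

Step 1: r(k) = (k + 3)*(4*k - 11)/((k + 7)*(4*k - 15)).
So A=k + 3 and B=k + 7, with C=k - 15/4.
Need (k + 3)·f(k+1) − (k + 6)·f(k) = k - 15/4.
From deg A=1, deg B=1, deg C=1: d=3.
Match coefficients ⇒ f(k) = -k*(k**2 + 12*k + 87)/80.
Get s_k = R·t_k = k*(-k**2 - 12*k - 87)/(20*(k + 3)*(k + 4)*(k + 5)) with R(k) = B(k−1)f(k)/C(k) = -k*(k + 6)*(k**2 + 12*k + 87)/(20*(4*k - 15)).
Verify: (4*k - 15)/(k**4 + 18*k**3 + 119*k**2 + 342*k + 360) matches t_k.
s_(n+1) = (-n**3 - 15*n**2 - 114*n - 100)/(20*(n**3 + 15*n**2 + 74*n + 120)) and s_(1) = -1/24, so S(n) = n*(-n**2 - 15*n - 314)/(120*(n**3 + 15*n**2 + 74*n + 120)).

S(n) = \frac{n \left(- n^{2} - 15 n - 314\right)}{120 \left(n^{3} + 15 n^{2} + 74 n + 120\right)}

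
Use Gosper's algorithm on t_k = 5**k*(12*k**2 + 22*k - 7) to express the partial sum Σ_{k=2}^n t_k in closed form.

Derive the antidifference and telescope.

Compute t_(k+1)/t_k: get 5*(12*k**2 + 46*k + 27)/(12*k**2 + 22*k - 7).
A = 5, B = 1, C = k**2 + 11*k/6 - 7/12.
f must satisfy (5)·f(k+1) − (1)·f(k) = k**2 + 11*k/6 - 7/12.
d = 2 from the (0,0,2) case.
Match coefficients ⇒ f(k) = (3*k**2 - 2*k - 3)/12.
Then R = B(k−1)f/C = (3*k**2 - 2*k - 3)/(12*k**2 + 22*k - 7), so s_k = R(k)·t_k = 5**k*(3*k**2 - 2*k - 3).
s_(k+1) − s_k = 5**k*(12*k**2 + 22*k - 7) = t_k.
Σ_(k=2)^n t_k = s_(n+1) − s_(2) = (5**(n + 1)*(3*n**2 + 4*n - 2)) − (125), i.e. 15*5**n*n**2 + 20*5**n*n - 10*5**n - 125.

S(n) = 15*5**n*n**2 + 20*5**n*n - 10*5**n - 125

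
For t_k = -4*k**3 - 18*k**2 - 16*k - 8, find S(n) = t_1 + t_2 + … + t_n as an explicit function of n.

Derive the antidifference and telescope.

Compute t_(k+1)/t_k: get (2*k**3 + 15*k**2 + 32*k + 23)/(2*k**3 + 9*k**2 + 8*k + 4).
Gosper form: A/B · C(k+1)/C(k) with A=1, B=1, C=k**3 + 9*k**2/2 + 4*k + 2.
f must satisfy (1)·f(k+1) − (1)·f(k) = k**3 + 9*k**2/2 + 4*k + 2.
From deg A=0, deg B=0, deg C=3: d=4.
Solving with deg f ≤ 4: f(k) = k*(k**3 + 4*k**2 + 3)/4.
Certificate R = B(k−1)f/C = k*(k**3 + 4*k**2 + 3)/(2*(2*k**3 + 9*k**2 + 8*k + 4)) gives s_k = k*(-k**3 - 4*k**2 - 3).
Check: Δs_k = -4*k**3 - 18*k**2 - 16*k - 8. ✓
Telescope: S(n) = s_(n+1) − s_(1) = -n**4 - 8*n**3 - 18*n**2 - 19*n - 8 − (-8) = n*(-n**3 - 8*n**2 - 18*n - 19).

S(n) = n*(-n**3 - 8*n**2 - 18*n - 19)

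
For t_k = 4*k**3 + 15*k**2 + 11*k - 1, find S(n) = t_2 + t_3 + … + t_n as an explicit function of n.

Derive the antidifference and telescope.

Ratio r(k) = (4*k**3 + 27*k**2 + 53*k + 29)/(4*k**3 + 15*k**2 + 11*k - 1).
So A=1 and B=1, with C=k**3 + 15*k**2/4 + 11*k/4 - 1/4.
f must satisfy (1)·f(k+1) − (1)·f(k) = k**3 + 15*k**2/4 + 11*k/4 - 1/4.
d = 4 from the (0,0,3) case.
Match coefficients ⇒ f(k) = k*(k**3 + 3*k**2 - k - 4)/4.
Then R = B(k−1)f/C = k*(k**3 + 3*k**2 - k - 4)/(4*k**3 + 15*k**2 + 11*k - 1), so s_k = R(k)·t_k = k*(k**3 + 3*k**2 - k - 4).
Check: Δs_k = 4*k**3 + 15*k**2 + 11*k - 1. ✓
Evaluate: s_(n+1) = n**4 + 7*n**3 + 14*n**2 + 7*n - 1; subtract s_(2) = 28 ⇒ S(n) = n**4 + 7*n**3 + 14*n**2 + 7*n - 29.

S(n) = n**4 + 7*n**3 + 14*n**2 + 7*n - 29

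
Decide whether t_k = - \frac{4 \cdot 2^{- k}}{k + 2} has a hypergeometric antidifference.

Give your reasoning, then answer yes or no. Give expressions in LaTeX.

No; the degree bound rules out any f.

r(k) = (k + 2)/(2*(k + 3)) after simplifying.
Gosper form: A/B · C(k+1)/C(k) with A=k/2 + 1, B=k + 3, C=1.
Solve (k/2 + 1)·f(k+1) − (k + 2)·f(k) = 1.
deg f ≤ -1 (via 1,1,0).
d = -1 < 0 ⇒ no nonzero polynomial f; not summable.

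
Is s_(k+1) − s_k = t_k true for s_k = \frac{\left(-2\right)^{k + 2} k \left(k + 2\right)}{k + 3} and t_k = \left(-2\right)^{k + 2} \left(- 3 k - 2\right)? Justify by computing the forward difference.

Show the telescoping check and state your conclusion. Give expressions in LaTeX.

Invalid: residual \frac{12 \left(-2\right)^{k} \left(k^{2} + 4 k + 2\right)}{k^{2} + 7 k + 12} ≠ 0.

s_(k+1) = (-2)**(k + 3)*(k + 1)*(k + 3)/(k + 4)
s_(k+1) − s_k = (-2)**(k + 2)*(-3*k**3 - 20*k**2 - 38*k - 18)/(k**2 + 7*k + 12)
(s_(k+1) − s_k) − t_k = 12*(-2)**k*(k**2 + 4*k + 2)/(k**2 + 7*k + 12)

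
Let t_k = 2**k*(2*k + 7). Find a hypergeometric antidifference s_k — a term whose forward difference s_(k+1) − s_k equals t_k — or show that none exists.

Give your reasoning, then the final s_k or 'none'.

s_k = 2**k*(2*k + 3)

The ratio is 2*(2*k + 9)/(2*k + 7).
Gosper form: A/B · C(k+1)/C(k) with A=2, B=1, C=k + 7/2.
Set up (2)·f(k+1) − (1)·f(k) − (k + 7/2) = 0.
From deg A=0, deg B=0, deg C=1: d=1.
Match coefficients ⇒ f(k) = (2*k + 3)/2.
So s_k = (B(k−1)f/C)·t_k = ((2*k + 3)/(2*k + 7))·t_k = 2**k*(2*k + 3).
s_(k+1) − s_k = 2**k*(2*k + 7) = t_k.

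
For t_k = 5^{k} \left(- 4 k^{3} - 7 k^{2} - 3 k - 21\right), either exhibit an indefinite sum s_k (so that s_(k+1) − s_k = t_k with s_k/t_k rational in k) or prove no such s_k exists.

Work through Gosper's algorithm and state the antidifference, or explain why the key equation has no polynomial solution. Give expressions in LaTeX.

s_k = 5^{k} \left(- k^{3} + 2 k^{2} - 2 k - 4\right)

r(k) = 5*(4*k**3 + 19*k**2 + 29*k + 35)/(4*k**3 + 7*k**2 + 3*k + 21) after simplifying.
A = 5, B = 1, C = k**3 + 7*k**2/4 + 3*k/4 + 21/4.
Set up (5)·f(k+1) − (1)·f(k) − (k**3 + 7*k**2/4 + 3*k/4 + 21/4) = 0.
Bound: deg f ≤ 3.
Solve for f: f(k) = (k**3 - 2*k**2 + 2*k + 4)/4 (degree 3 ≤ 3).
Get s_k = R·t_k = 5**k*(-k**3 + 2*k**2 - 2*k - 4) with R(k) = B(k−1)f(k)/C(k) = (k**3 - 2*k**2 + 2*k + 4)/(4*k**3 + 7*k**2 + 3*k + 21).
Verify: 5**k*(-4*k**3 - 7*k**2 - 3*k - 21) matches t_k.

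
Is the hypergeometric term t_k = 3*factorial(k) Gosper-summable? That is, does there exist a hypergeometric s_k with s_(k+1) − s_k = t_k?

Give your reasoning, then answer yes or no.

t_(k+1)/t_k = k + 1.
So A=k + 1 and B=1, with C=1.
f must satisfy (k + 1)·f(k+1) − (1)·f(k) = 1.
d = -1 from the (1,0,0) case.
deg f ≤ -1 is impossible — no certificate.

No. Not Gosper-summable.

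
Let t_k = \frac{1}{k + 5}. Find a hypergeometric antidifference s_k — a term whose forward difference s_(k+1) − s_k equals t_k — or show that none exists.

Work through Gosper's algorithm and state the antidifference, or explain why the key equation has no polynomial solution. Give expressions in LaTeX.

Ratio r(k) = (k + 5)/(k + 6).
So A=k + 5 and B=k + 6, with C=1.
f must satisfy (k + 5)·f(k+1) − (k + 5)·f(k) = 1.
Degrees (1,1,0) ⇒ d ≤ 0.
Write f(k) = c0. Then LHS − RHS = -1, requiring -1 = 0: contradictory. No certificate.

none (Gosper's algorithm certifies no s_k)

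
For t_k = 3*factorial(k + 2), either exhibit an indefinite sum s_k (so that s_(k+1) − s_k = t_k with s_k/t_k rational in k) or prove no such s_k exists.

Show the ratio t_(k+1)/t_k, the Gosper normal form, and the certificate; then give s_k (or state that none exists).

none — t_k is not Gosper-summable

Compute t_(k+1)/t_k: get k + 3.
Gosper form: A/B · C(k+1)/C(k) with A=k + 3, B=1, C=1.
Key eq: (k + 3)·f(k+1) = (1)·f(k) + (1).
From deg A=1, deg B=0, deg C=0: d=-1.
Bound -1 < 0, so the key equation has no polynomial solution.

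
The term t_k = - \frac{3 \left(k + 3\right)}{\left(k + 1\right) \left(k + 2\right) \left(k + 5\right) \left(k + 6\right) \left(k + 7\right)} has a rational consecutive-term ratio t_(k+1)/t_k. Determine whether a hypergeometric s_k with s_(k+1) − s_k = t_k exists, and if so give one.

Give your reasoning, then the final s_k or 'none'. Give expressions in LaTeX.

s_k = \frac{k \left(- k^{2} - 12 k - 41\right)}{30 \left(k^{3} + 12 k^{2} + 41 k + 30\right)}

Compute t_(k+1)/t_k: get (k + 1)*(k + 4)*(k + 5)/((k + 3)**2*(k + 8)).
Take A(k)=k + 1, B(k)=k + 8, C(k)=k**3 + 10*k**2 + 33*k + 36.
Solve (k + 1)·f(k+1) − (k + 7)·f(k) = k**3 + 10*k**2 + 33*k + 36.
deg f ≤ 6 (via 1,1,3).
Solving with deg f ≤ 6: f(k) = k*(k + 2)*(k + 3)*(k + 4)*(k**2 + 12*k + 41)/90.
So s_k = (B(k−1)f/C)·t_k = (k*(k + 2)*(k + 7)*(k**2 + 12*k + 41)/(90*(k + 3)))·t_k = k*(-k**2 - 12*k - 41)/(30*(k**3 + 12*k**2 + 41*k + 30)).
Verify: 3*(-k - 3)/(k**5 + 21*k**4 + 163*k**3 + 567*k**2 + 844*k + 420) matches t_k.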